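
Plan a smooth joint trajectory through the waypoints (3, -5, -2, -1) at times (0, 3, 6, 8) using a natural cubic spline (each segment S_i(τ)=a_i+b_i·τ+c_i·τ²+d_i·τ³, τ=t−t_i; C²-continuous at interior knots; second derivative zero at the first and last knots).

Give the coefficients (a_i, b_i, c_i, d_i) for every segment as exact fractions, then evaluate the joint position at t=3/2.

  seg 0: a=3 b=-821/222 c=0 d=229/1998
  seg 1: a=-5 b=-67/111 c=229/222 d=-331/1998
  seg 2: a=-2 b=247/222 c=-17/37 d=17/222
S(3/2) = -1279/592

Δ: Δ0=-8/3, Δ1=1, Δ2=1/2
row 1: diag=12, rhs=22; c'=1/4, d'=11/6
row 2: denom=10−3·1/4=37/4; d'=(-3−3·11/6)/(37/4)=-34/37
back: M2=-34/37
back: M1=11/6−1/4·-34/37=229/111
M: M0=0, M1=229/111, M2=-34/37, M3=0
seg 0: a=3, c=M0/2=0, d=(M1−M0)/(6·3)=229/1998, b=Δ0−h0·(2M0+M1)/6=-821/222
seg 1: a=-5, c=M1/2=229/222, d=(M2−M1)/(6·3)=-331/1998, b=Δ1−h1·(2M1+M2)/6=-67/111
seg 2: a=-2, c=M2/2=-17/37, d=(M3−M2)/(6·2)=17/222, b=Δ2−h2·(2M2+M3)/6=247/222
t_q=3/2 → seg 0, τ=3/2; S=3+-821/222·τ+0·τ²+229/1998·τ³=-1279/592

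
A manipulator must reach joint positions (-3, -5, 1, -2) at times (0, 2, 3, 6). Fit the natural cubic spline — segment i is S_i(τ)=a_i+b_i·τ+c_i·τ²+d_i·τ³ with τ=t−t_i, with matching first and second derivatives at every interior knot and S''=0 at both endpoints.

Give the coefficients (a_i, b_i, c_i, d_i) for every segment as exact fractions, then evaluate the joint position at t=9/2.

  seg 0: a=-3 b=-173/47 c=0 d=63/94
  seg 1: a=-5 b=205/47 c=189/47 d=-112/47
  seg 2: a=1 b=247/47 c=-147/47 d=49/141
S(9/2) = 1135/376

Δ: Δ0=-1, Δ1=6, Δ2=-1
row 1: diag=6, rhs=42; c'=1/6, d'=7
row 2: denom=8−1·1/6=47/6; d'=(-42−1·7)/(47/6)=-294/47
back: M2=-294/47
back: M1=7−1/6·-294/47=378/47
M: M0=0, M1=378/47, M2=-294/47, M3=0
seg 0: a=-3, c=M0/2=0, d=(M1−M0)/(6·2)=63/94, b=Δ0−h0·(2M0+M1)/6=-173/47
seg 1: a=-5, c=M1/2=189/47, d=(M2−M1)/(6·1)=-112/47, b=Δ1−h1·(2M1+M2)/6=205/47
seg 2: a=1, c=M2/2=-147/47, d=(M3−M2)/(6·3)=49/141, b=Δ2−h2·(2M2+M3)/6=247/47
t_q=9/2 → seg 2, τ=3/2; S=1+247/47·τ+-147/47·τ²+49/141·τ³=1135/376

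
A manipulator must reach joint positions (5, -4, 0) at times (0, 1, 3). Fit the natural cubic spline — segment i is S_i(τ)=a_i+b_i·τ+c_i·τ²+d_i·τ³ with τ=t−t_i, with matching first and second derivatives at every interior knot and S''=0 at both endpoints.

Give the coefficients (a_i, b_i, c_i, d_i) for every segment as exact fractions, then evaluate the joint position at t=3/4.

Δ: Δ0=-9, Δ1=2
row 1: diag=6, rhs=66; c'=1/3, d'=11
back: M1=11
M: M0=0, M1=11, M2=0
seg 0: a=5, c=M0/2=0, d=(M1−M0)/(6·1)=11/6, b=Δ0−h0·(2M0+M1)/6=-65/6
seg 1: a=-4, c=M1/2=11/2, d=(M2−M1)/(6·2)=-11/12, b=Δ1−h1·(2M1+M2)/6=-16/3
t_q=3/4 → seg 0, τ=3/4; S=5+-65/6·τ+0·τ²+11/6·τ³=-301/128

  seg 0: a=5 b=-65/6 c=0 d=11/6
  seg 1: a=-4 b=-16/3 c=11/2 d=-11/12
S(3/4) = -301/128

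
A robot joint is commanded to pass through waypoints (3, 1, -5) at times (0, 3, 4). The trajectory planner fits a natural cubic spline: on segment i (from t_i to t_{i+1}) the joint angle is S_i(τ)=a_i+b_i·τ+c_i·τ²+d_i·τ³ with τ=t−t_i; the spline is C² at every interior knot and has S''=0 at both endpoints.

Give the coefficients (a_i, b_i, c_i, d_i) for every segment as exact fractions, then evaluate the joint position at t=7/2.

Δ: Δ0=-2/3, Δ1=-6
row 1: diag=8, rhs=-32; c'=1/8, d'=-4
back: M1=-4
M: M0=0, M1=-4, M2=0
seg 0: a=3, c=M0/2=0, d=(M1−M0)/(6·3)=-2/9, b=Δ0−h0·(2M0+M1)/6=4/3
seg 1: a=1, c=M1/2=-2, d=(M2−M1)/(6·1)=2/3, b=Δ1−h1·(2M1+M2)/6=-14/3
t_q=7/2 → seg 1, τ=1/2; S=1+-14/3·τ+-2·τ²+2/3·τ³=-7/4

  seg 0: a=3 b=4/3 c=0 d=-2/9
  seg 1: a=1 b=-14/3 c=-2 d=2/3
S(7/2) = -7/4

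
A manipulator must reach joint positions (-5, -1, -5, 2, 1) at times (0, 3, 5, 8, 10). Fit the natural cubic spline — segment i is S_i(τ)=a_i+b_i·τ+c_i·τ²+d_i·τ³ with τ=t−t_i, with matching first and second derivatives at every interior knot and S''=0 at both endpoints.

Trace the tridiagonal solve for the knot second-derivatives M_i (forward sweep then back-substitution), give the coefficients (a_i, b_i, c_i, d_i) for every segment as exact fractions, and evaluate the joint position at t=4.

Δ: Δ0=4/3, Δ1=-2, Δ2=7/3, Δ3=-1/2
row 1: diag=10, rhs=-20; c'=1/5, d'=-2
row 2: denom=10−2·1/5=48/5; d'=(26−2·-2)/(48/5)=25/8
row 3: denom=10−3·5/16=145/16; d'=(-17−3·25/8)/(145/16)=-422/145
back: M3=-422/145
back: M2=25/8−5/16·-422/145=117/29
back: M1=-2−1/5·117/29=-407/145
M: M0=0, M1=-407/145, M2=117/29, M3=-422/145, M4=0
seg 0: a=-5, c=M0/2=0, d=(M1−M0)/(6·3)=-407/2610, b=Δ0−h0·(2M0+M1)/6=2381/870
seg 1: a=-1, c=M1/2=-407/290, d=(M2−M1)/(6·2)=248/435, b=Δ1−h1·(2M1+M2)/6=-641/435
seg 2: a=-5, c=M2/2=117/58, d=(M3−M2)/(6·3)=-1007/2610, b=Δ2−h2·(2M2+M3)/6=-107/435
seg 3: a=2, c=M3/2=-211/145, d=(M4−M3)/(6·2)=211/870, b=Δ3−h3·(2M3+M4)/6=1253/870
t_q=4 → seg 1, τ=1; S=-1+-641/435·τ+-407/290·τ²+248/435·τ³=-959/290

  seg 0: a=-5 b=2381/870 c=0 d=-407/2610
  seg 1: a=-1 b=-641/435 c=-407/290 d=248/435
  seg 2: a=-5 b=-107/435 c=117/58 d=-1007/2610
  seg 3: a=2 b=1253/870 c=-211/145 d=211/870
S(4) = -959/290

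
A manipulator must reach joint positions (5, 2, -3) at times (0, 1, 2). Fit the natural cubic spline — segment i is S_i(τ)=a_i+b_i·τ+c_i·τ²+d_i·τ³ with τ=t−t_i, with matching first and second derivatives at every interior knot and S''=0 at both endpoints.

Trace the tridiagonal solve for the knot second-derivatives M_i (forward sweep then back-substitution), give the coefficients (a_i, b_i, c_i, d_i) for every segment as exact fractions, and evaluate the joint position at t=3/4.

  seg 0: a=5 b=-5/2 c=0 d=-1/2
  seg 1: a=2 b=-4 c=-3/2 d=1/2
S(3/4) = 373/128

Δ: Δ0=-3, Δ1=-5
row 1: diag=4, rhs=-12; c'=1/4, d'=-3
back: M1=-3
M: M0=0, M1=-3, M2=0
seg 0: a=5, c=M0/2=0, d=(M1−M0)/(6·1)=-1/2, b=Δ0−h0·(2M0+M1)/6=-5/2
seg 1: a=2, c=M1/2=-3/2, d=(M2−M1)/(6·1)=1/2, b=Δ1−h1·(2M1+M2)/6=-4
t_q=3/4 → seg 0, τ=3/4; S=5+-5/2·τ+0·τ²+-1/2·τ³=373/128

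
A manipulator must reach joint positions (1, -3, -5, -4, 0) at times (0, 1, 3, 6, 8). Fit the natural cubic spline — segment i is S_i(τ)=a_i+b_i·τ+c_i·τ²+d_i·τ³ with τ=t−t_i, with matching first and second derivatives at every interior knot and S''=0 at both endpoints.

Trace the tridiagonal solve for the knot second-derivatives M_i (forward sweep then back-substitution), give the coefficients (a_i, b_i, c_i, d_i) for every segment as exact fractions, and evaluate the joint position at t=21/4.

Δ: Δ0=-4, Δ1=-1, Δ2=1/3, Δ3=2
row 1: diag=6, rhs=18; c'=1/3, d'=3
row 2: denom=10−2·1/3=28/3; d'=(8−2·3)/(28/3)=3/14
row 3: denom=10−3·9/28=253/28; d'=(10−3·3/14)/(253/28)=262/253
back: M3=262/253
back: M2=3/14−9/28·262/253=-30/253
back: M1=3−1/3·-30/253=769/253
M: M0=0, M1=769/253, M2=-30/253, M3=262/253, M4=0
seg 0: a=1, c=M0/2=0, d=(M1−M0)/(6·1)=769/1518, b=Δ0−h0·(2M0+M1)/6=-6841/1518
seg 1: a=-3, c=M1/2=769/506, d=(M2−M1)/(6·2)=-799/3036, b=Δ1−h1·(2M1+M2)/6=-2267/759
seg 2: a=-5, c=M2/2=-15/253, d=(M3−M2)/(6·3)=146/2277, b=Δ2−h2·(2M2+M3)/6=-50/759
seg 3: a=-4, c=M3/2=131/253, d=(M4−M3)/(6·2)=-131/1518, b=Δ3−h3·(2M3+M4)/6=994/759
t_q=21/4 → seg 2, τ=9/4; S=-5+-50/759·τ+-15/253·τ²+146/2277·τ³=-38197/8096

  seg 0: a=1 b=-6841/1518 c=0 d=769/1518
  seg 1: a=-3 b=-2267/759 c=769/506 d=-799/3036
  seg 2: a=-5 b=-50/759 c=-15/253 d=146/2277
  seg 3: a=-4 b=994/759 c=131/253 d=-131/1518
S(21/4) = -38197/8096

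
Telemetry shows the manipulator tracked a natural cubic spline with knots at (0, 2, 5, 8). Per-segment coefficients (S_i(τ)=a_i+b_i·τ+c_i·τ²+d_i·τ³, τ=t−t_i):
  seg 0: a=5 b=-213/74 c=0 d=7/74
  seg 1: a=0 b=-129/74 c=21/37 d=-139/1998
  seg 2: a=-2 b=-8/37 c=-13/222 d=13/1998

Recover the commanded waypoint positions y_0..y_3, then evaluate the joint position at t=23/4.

y_0 = S_0(0) = a_0 = 5
y_1 = S_1(0) = a_1 = 0
y_2 = S_2(0) = a_2 = -2
y_3 = S_2(3) = -3
t_q=23/4 is in segment 2 (τ=3/4); S_2(τ)=-10383/4736

y_0=5 y_1=0 y_2=-2 y_3=-3
S(23/4) = -10383/4736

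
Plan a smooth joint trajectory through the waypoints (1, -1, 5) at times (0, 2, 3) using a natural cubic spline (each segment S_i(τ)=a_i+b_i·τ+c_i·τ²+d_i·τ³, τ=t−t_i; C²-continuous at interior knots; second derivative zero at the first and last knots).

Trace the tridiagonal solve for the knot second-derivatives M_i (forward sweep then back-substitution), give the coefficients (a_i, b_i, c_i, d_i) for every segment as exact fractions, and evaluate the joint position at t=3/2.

Δ: Δ0=-1, Δ1=6
row 1: diag=6, rhs=42; c'=1/6, d'=7
back: M1=7
M: M0=0, M1=7, M2=0
seg 0: a=1, c=M0/2=0, d=(M1−M0)/(6·2)=7/12, b=Δ0−h0·(2M0+M1)/6=-10/3
seg 1: a=-1, c=M1/2=7/2, d=(M2−M1)/(6·1)=-7/6, b=Δ1−h1·(2M1+M2)/6=11/3
t_q=3/2 → seg 0, τ=3/2; S=1+-10/3·τ+0·τ²+7/12·τ³=-65/32

  seg 0: a=1 b=-10/3 c=0 d=7/12
  seg 1: a=-1 b=11/3 c=7/2 d=-7/6
S(3/2) = -65/32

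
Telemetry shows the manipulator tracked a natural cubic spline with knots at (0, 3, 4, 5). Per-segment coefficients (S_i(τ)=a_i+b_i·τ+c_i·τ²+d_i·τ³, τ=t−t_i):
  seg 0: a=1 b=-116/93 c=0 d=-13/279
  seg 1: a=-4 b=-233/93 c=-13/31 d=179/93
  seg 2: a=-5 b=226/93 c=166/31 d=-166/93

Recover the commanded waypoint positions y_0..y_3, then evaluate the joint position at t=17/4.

y_0 = S_0(0) = a_0 = 1
y_1 = S_1(0) = a_1 = -4
y_2 = S_2(0) = a_2 = -5
y_3 = S_2(1) = 1
t_q=17/4 is in segment 2 (τ=1/4); S_2(τ)=-4053/992

y_0=1 y_1=-4 y_2=-5 y_3=1
S(17/4) = -4053/992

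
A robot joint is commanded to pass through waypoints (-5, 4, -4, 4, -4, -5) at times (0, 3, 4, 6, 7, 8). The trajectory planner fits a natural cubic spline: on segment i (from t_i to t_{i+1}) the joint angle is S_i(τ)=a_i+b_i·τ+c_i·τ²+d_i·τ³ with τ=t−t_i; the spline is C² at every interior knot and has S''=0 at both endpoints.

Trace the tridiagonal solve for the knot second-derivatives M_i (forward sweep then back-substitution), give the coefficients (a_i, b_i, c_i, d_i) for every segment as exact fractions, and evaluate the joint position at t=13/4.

  seg 0: a=-5 b=8043/953 c=0 d=-576/953
  seg 1: a=4 b=-7509/953 c=-5184/953 d=5069/953
  seg 2: a=-4 b=-2670/953 c=10023/953 d=-3391/953
  seg 3: a=4 b=-3270/953 c=-10323/953 d=5969/953
  seg 4: a=-4 b=-6009/953 c=7584/953 d=-2528/953
S(13/4) = 108157/60992

Δ: Δ0=3, Δ1=-8, Δ2=4, Δ3=-8, Δ4=-1
row 1: diag=8, rhs=-66; c'=1/8, d'=-33/4
row 2: denom=6−1·1/8=47/8; d'=(72−1·-33/4)/(47/8)=642/47
row 3: denom=6−2·16/47=250/47; d'=(-72−2·642/47)/(250/47)=-2334/125
row 4: denom=4−1·47/250=953/250; d'=(42−1·-2334/125)/(953/250)=15168/953
back: M4=15168/953
back: M3=-2334/125−47/250·15168/953=-20646/953
back: M2=642/47−16/47·-20646/953=20046/953
back: M1=-33/4−1/8·20046/953=-10368/953
M: M0=0, M1=-10368/953, M2=20046/953, M3=-20646/953, M4=15168/953, M5=0
seg 0: a=-5, c=M0/2=0, d=(M1−M0)/(6·3)=-576/953, b=Δ0−h0·(2M0+M1)/6=8043/953
seg 1: a=4, c=M1/2=-5184/953, d=(M2−M1)/(6·1)=5069/953, b=Δ1−h1·(2M1+M2)/6=-7509/953
seg 2: a=-4, c=M2/2=10023/953, d=(M3−M2)/(6·2)=-3391/953, b=Δ2−h2·(2M2+M3)/6=-2670/953
seg 3: a=4, c=M3/2=-10323/953, d=(M4−M3)/(6·1)=5969/953, b=Δ3−h3·(2M3+M4)/6=-3270/953
seg 4: a=-4, c=M4/2=7584/953, d=(M5−M4)/(6·1)=-2528/953, b=Δ4−h4·(2M4+M5)/6=-6009/953
t_q=13/4 → seg 1, τ=1/4; S=4+-7509/953·τ+-5184/953·τ²+5069/953·τ³=108157/60992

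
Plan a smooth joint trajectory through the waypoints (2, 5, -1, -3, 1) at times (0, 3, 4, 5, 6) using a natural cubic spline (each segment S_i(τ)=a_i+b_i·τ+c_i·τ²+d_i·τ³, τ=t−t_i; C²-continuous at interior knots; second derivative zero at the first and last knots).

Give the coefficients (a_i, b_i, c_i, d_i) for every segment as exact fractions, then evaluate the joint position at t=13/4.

Δ: Δ0=1, Δ1=-6, Δ2=-2, Δ3=4
row 1: diag=8, rhs=-42; c'=1/8, d'=-21/4
row 2: denom=4−1·1/8=31/8; d'=(24−1·-21/4)/(31/8)=234/31
row 3: denom=4−1·8/31=116/31; d'=(36−1·234/31)/(116/31)=441/58
back: M3=441/58
back: M2=234/31−8/31·441/58=162/29
back: M1=-21/4−1/8·162/29=-345/58
M: M0=0, M1=-345/58, M2=162/29, M3=441/58, M4=0
seg 0: a=2, c=M0/2=0, d=(M1−M0)/(6·3)=-115/348, b=Δ0−h0·(2M0+M1)/6=461/116
seg 1: a=5, c=M1/2=-345/116, d=(M2−M1)/(6·1)=223/116, b=Δ1−h1·(2M1+M2)/6=-287/58
seg 2: a=-1, c=M2/2=81/29, d=(M3−M2)/(6·1)=39/116, b=Δ2−h2·(2M2+M3)/6=-595/116
seg 3: a=-3, c=M3/2=441/116, d=(M4−M3)/(6·1)=-147/116, b=Δ3−h3·(2M3+M4)/6=85/58
t_q=13/4 → seg 1, τ=1/4; S=5+-287/58·τ+-345/116·τ²+223/116·τ³=26779/7424

  seg 0: a=2 b=461/116 c=0 d=-115/348
  seg 1: a=5 b=-287/58 c=-345/116 d=223/116
  seg 2: a=-1 b=-595/116 c=81/29 d=39/116
  seg 3: a=-3 b=85/58 c=441/116 d=-147/116
S(13/4) = 26779/7424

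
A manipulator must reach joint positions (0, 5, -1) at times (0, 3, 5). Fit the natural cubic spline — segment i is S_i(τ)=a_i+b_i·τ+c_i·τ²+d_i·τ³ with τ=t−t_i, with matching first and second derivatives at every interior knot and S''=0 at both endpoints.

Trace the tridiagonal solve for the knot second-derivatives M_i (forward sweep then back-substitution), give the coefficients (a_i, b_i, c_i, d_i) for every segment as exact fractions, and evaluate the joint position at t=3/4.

Δ: Δ0=5/3, Δ1=-3
row 1: diag=10, rhs=-28; c'=1/5, d'=-14/5
back: M1=-14/5
M: M0=0, M1=-14/5, M2=0
seg 0: a=0, c=M0/2=0, d=(M1−M0)/(6·3)=-7/45, b=Δ0−h0·(2M0+M1)/6=46/15
seg 1: a=5, c=M1/2=-7/5, d=(M2−M1)/(6·2)=7/30, b=Δ1−h1·(2M1+M2)/6=-17/15
t_q=3/4 → seg 0, τ=3/4; S=0+46/15·τ+0·τ²+-7/45·τ³=143/64

  seg 0: a=0 b=46/15 c=0 d=-7/45
  seg 1: a=5 b=-17/15 c=-7/5 d=7/30
S(3/4) = 143/64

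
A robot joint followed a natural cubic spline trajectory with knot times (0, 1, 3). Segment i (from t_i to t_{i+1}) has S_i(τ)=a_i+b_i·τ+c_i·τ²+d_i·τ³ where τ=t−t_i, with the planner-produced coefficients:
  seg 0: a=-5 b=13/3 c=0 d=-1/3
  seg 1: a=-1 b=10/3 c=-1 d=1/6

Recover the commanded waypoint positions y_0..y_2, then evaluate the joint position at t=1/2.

y_0 = S_0(0) = a_0 = -5
y_1 = S_1(0) = a_1 = -1
y_2 = S_1(2) = 3
t_q=1/2 is in segment 0 (τ=1/2); S_0(τ)=-23/8

y_0=-5 y_1=-1 y_2=3
S(1/2) = -23/8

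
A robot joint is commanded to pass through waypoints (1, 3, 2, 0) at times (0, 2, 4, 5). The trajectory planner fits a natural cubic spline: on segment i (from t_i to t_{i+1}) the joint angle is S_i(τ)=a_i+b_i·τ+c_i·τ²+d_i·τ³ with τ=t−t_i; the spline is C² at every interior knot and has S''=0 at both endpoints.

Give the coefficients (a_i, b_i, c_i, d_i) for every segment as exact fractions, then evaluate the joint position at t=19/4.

  seg 0: a=1 b=14/11 c=0 d=-3/44
  seg 1: a=3 b=5/11 c=-9/22 d=-3/88
  seg 2: a=2 b=-35/22 c=-27/44 d=9/44
S(19/4) = 1543/2816

Δ: Δ0=1, Δ1=-1/2, Δ2=-2
row 1: diag=8, rhs=-9; c'=1/4, d'=-9/8
row 2: denom=6−2·1/4=11/2; d'=(-9−2·-9/8)/(11/2)=-27/22
back: M2=-27/22
back: M1=-9/8−1/4·-27/22=-9/11
M: M0=0, M1=-9/11, M2=-27/22, M3=0
seg 0: a=1, c=M0/2=0, d=(M1−M0)/(6·2)=-3/44, b=Δ0−h0·(2M0+M1)/6=14/11
seg 1: a=3, c=M1/2=-9/22, d=(M2−M1)/(6·2)=-3/88, b=Δ1−h1·(2M1+M2)/6=5/11
seg 2: a=2, c=M2/2=-27/44, d=(M3−M2)/(6·1)=9/44, b=Δ2−h2·(2M2+M3)/6=-35/22
t_q=19/4 → seg 2, τ=3/4; S=2+-35/22·τ+-27/44·τ²+9/44·τ³=1543/2816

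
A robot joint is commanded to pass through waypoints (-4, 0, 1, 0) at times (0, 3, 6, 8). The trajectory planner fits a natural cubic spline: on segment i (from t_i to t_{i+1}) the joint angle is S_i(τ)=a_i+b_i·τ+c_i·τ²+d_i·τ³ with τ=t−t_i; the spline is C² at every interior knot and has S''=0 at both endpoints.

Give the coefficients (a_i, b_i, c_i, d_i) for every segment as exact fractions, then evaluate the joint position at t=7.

  seg 0: a=-4 b=341/222 c=0 d=-5/222
  seg 1: a=0 b=103/111 c=-15/74 d=1/666
  seg 2: a=1 b=-55/222 c=-7/37 d=7/222
S(7) = 22/37

Δ: Δ0=4/3, Δ1=1/3, Δ2=-1/2
row 1: diag=12, rhs=-6; c'=1/4, d'=-1/2
row 2: denom=10−3·1/4=37/4; d'=(-5−3·-1/2)/(37/4)=-14/37
back: M2=-14/37
back: M1=-1/2−1/4·-14/37=-15/37
M: M0=0, M1=-15/37, M2=-14/37, M3=0
seg 0: a=-4, c=M0/2=0, d=(M1−M0)/(6·3)=-5/222, b=Δ0−h0·(2M0+M1)/6=341/222
seg 1: a=0, c=M1/2=-15/74, d=(M2−M1)/(6·3)=1/666, b=Δ1−h1·(2M1+M2)/6=103/111
seg 2: a=1, c=M2/2=-7/37, d=(M3−M2)/(6·2)=7/222, b=Δ2−h2·(2M2+M3)/6=-55/222
t_q=7 → seg 2, τ=1; S=1+-55/222·τ+-7/37·τ²+7/222·τ³=22/37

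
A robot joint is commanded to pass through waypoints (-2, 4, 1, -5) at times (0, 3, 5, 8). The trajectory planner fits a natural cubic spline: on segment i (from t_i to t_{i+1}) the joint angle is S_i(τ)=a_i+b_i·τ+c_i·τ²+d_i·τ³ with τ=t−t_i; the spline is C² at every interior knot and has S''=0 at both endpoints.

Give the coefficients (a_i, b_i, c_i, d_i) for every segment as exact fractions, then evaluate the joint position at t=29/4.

Δ: Δ0=2, Δ1=-3/2, Δ2=-2
row 1: diag=10, rhs=-21; c'=1/5, d'=-21/10
row 2: denom=10−2·1/5=48/5; d'=(-3−2·-21/10)/(48/5)=1/8
back: M2=1/8
back: M1=-21/10−1/5·1/8=-17/8
M: M0=0, M1=-17/8, M2=1/8, M3=0
seg 0: a=-2, c=M0/2=0, d=(M1−M0)/(6·3)=-17/144, b=Δ0−h0·(2M0+M1)/6=49/16
seg 1: a=4, c=M1/2=-17/16, d=(M2−M1)/(6·2)=3/16, b=Δ1−h1·(2M1+M2)/6=-1/8
seg 2: a=1, c=M2/2=1/16, d=(M3−M2)/(6·3)=-1/144, b=Δ2−h2·(2M2+M3)/6=-17/8
t_q=29/4 → seg 2, τ=9/4; S=1+-17/8·τ+1/16·τ²+-1/144·τ³=-3629/1024

  seg 0: a=-2 b=49/16 c=0 d=-17/144
  seg 1: a=4 b=-1/8 c=-17/16 d=3/16
  seg 2: a=1 b=-17/8 c=1/16 d=-1/144
S(29/4) = -3629/1024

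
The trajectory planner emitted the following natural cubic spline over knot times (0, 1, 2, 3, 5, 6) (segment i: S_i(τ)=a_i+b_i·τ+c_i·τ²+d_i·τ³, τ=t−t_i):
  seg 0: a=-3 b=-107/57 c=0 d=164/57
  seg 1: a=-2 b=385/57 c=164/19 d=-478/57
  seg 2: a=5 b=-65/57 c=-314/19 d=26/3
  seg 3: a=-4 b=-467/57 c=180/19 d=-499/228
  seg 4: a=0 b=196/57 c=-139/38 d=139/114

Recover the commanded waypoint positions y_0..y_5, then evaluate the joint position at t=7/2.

y_0=-3 y_1=-2 y_2=5 y_3=-4 y_4=0 y_5=1
S(7/2) = -3649/608

y_0 = S_0(0) = a_0 = -3
y_1 = S_1(0) = a_1 = -2
y_2 = S_2(0) = a_2 = 5
y_3 = S_3(0) = a_3 = -4
y_4 = S_4(0) = a_4 = 0
y_5 = S_4(1) = 1
t_q=7/2 is in segment 3 (τ=1/2); S_3(τ)=-3649/608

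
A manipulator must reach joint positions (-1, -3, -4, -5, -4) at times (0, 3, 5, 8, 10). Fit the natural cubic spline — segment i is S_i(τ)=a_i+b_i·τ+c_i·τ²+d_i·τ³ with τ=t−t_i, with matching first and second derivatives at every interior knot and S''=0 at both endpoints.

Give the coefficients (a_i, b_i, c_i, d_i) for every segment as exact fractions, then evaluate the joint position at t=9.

Δ: Δ0=-2/3, Δ1=-1/2, Δ2=-1/3, Δ3=1/2
row 1: diag=10, rhs=1; c'=1/5, d'=1/10
row 2: denom=10−2·1/5=48/5; d'=(1−2·1/10)/(48/5)=1/12
row 3: denom=10−3·5/16=145/16; d'=(5−3·1/12)/(145/16)=76/145
back: M3=76/145
back: M2=1/12−5/16·76/145=-7/87
back: M1=1/10−1/5·-7/87=101/870
M: M0=0, M1=101/870, M2=-7/87, M3=76/145, M4=0
seg 0: a=-1, c=M0/2=0, d=(M1−M0)/(6·3)=101/15660, b=Δ0−h0·(2M0+M1)/6=-1261/1740
seg 1: a=-3, c=M1/2=101/1740, d=(M2−M1)/(6·2)=-19/1160, b=Δ1−h1·(2M1+M2)/6=-479/870
seg 2: a=-4, c=M2/2=-7/174, d=(M3−M2)/(6·3)=263/7830, b=Δ2−h2·(2M2+M3)/6=-224/435
seg 3: a=-5, c=M3/2=38/145, d=(M4−M3)/(6·2)=-19/435, b=Δ3−h3·(2M3+M4)/6=131/870
t_q=9 → seg 3, τ=1; S=-5+131/870·τ+38/145·τ²+-19/435·τ³=-1343/290

  seg 0: a=-1 b=-1261/1740 c=0 d=101/15660
  seg 1: a=-3 b=-479/870 c=101/1740 d=-19/1160
  seg 2: a=-4 b=-224/435 c=-7/174 d=263/7830
  seg 3: a=-5 b=131/870 c=38/145 d=-19/435
S(9) = -1343/290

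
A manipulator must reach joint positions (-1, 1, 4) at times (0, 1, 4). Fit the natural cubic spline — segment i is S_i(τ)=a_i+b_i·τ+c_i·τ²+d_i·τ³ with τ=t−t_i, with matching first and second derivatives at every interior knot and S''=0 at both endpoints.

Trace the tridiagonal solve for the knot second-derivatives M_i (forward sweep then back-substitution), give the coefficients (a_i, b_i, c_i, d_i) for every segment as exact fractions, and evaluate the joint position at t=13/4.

  seg 0: a=-1 b=17/8 c=0 d=-1/8
  seg 1: a=1 b=7/4 c=-3/8 d=1/24
S(13/4) = 1799/512

Δ: Δ0=2, Δ1=1
row 1: diag=8, rhs=-6; c'=3/8, d'=-3/4
back: M1=-3/4
M: M0=0, M1=-3/4, M2=0
seg 0: a=-1, c=M0/2=0, d=(M1−M0)/(6·1)=-1/8, b=Δ0−h0·(2M0+M1)/6=17/8
seg 1: a=1, c=M1/2=-3/8, d=(M2−M1)/(6·3)=1/24, b=Δ1−h1·(2M1+M2)/6=7/4
t_q=13/4 → seg 1, τ=9/4; S=1+7/4·τ+-3/8·τ²+1/24·τ³=1799/512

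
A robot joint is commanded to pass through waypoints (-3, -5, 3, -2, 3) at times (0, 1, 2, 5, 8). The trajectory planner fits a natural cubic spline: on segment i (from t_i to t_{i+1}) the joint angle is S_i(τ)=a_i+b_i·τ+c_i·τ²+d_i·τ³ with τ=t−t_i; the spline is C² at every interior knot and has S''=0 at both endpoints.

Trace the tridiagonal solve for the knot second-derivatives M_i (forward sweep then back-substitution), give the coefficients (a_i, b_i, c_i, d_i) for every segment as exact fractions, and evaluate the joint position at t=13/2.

  seg 0: a=-3 b=-139/28 c=0 d=83/28
  seg 1: a=-5 b=55/14 c=249/28 d=-135/28
  seg 2: a=3 b=29/4 c=-39/7 d=655/756
  seg 3: a=-2 b=-39/14 c=187/84 d=-187/756
S(13/2) = -449/224

Δ: Δ0=-2, Δ1=8, Δ2=-5/3, Δ3=5/3
row 1: diag=4, rhs=60; c'=1/4, d'=15
row 2: denom=8−1·1/4=31/4; d'=(-58−1·15)/(31/4)=-292/31
row 3: denom=12−3·12/31=336/31; d'=(20−3·-292/31)/(336/31)=187/42
back: M3=187/42
back: M2=-292/31−12/31·187/42=-78/7
back: M1=15−1/4·-78/7=249/14
M: M0=0, M1=249/14, M2=-78/7, M3=187/42, M4=0
seg 0: a=-3, c=M0/2=0, d=(M1−M0)/(6·1)=83/28, b=Δ0−h0·(2M0+M1)/6=-139/28
seg 1: a=-5, c=M1/2=249/28, d=(M2−M1)/(6·1)=-135/28, b=Δ1−h1·(2M1+M2)/6=55/14
seg 2: a=3, c=M2/2=-39/7, d=(M3−M2)/(6·3)=655/756, b=Δ2−h2·(2M2+M3)/6=29/4
seg 3: a=-2, c=M3/2=187/84, d=(M4−M3)/(6·3)=-187/756, b=Δ3−h3·(2M3+M4)/6=-39/14
t_q=13/2 → seg 3, τ=3/2; S=-2+-39/14·τ+187/84·τ²+-187/756·τ³=-449/224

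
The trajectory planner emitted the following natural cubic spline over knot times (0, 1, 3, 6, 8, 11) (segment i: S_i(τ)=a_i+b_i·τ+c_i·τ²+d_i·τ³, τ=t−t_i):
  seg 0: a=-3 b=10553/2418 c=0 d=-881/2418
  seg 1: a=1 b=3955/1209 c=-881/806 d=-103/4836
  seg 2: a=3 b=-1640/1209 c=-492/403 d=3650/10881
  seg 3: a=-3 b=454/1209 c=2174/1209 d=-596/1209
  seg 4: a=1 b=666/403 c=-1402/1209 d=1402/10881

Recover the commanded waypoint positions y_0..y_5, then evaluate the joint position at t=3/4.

y_0 = S_0(0) = a_0 = -3
y_1 = S_1(0) = a_1 = 1
y_2 = S_2(0) = a_2 = 3
y_3 = S_3(0) = a_3 = -3
y_4 = S_4(0) = a_4 = 1
y_5 = S_4(3) = -1
t_q=3/4 is in segment 0 (τ=3/4); S_0(τ)=6167/51584

y_0=-3 y_1=1 y_2=3 y_3=-3 y_4=1 y_5=-1
S(3/4) = 6167/51584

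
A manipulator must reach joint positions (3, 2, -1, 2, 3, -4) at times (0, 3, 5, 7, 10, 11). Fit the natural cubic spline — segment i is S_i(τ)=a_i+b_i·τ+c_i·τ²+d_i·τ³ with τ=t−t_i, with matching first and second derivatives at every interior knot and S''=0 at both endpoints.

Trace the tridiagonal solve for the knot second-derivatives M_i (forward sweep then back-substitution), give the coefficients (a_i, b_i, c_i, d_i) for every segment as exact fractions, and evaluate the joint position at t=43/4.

  seg 0: a=3 b=655/2538 c=0 d=-1501/22842
  seg 1: a=2 b=-1924/1269 c=-1501/2538 d=3043/10152
  seg 2: a=-1 b=-241/846 c=6127/5076 d=-1597/10152
  seg 3: a=2 b=3370/1269 c=334/1269 d=-3949/11421
  seg 4: a=3 b=-6473/1269 c=-1205/423 d=1205/1269
S(43/4) = -54887/27072

Δ: Δ0=-1/3, Δ1=-3/2, Δ2=3/2, Δ3=1/3, Δ4=-7
row 1: diag=10, rhs=-7; c'=1/5, d'=-7/10
row 2: denom=8−2·1/5=38/5; d'=(18−2·-7/10)/(38/5)=97/38
row 3: denom=10−2·5/19=180/19; d'=(-7−2·97/38)/(180/19)=-23/18
row 4: denom=8−3·19/60=141/20; d'=(-44−3·-23/18)/(141/20)=-2410/423
back: M4=-2410/423
back: M3=-23/18−19/60·-2410/423=668/1269
back: M2=97/38−5/19·668/1269=6127/2538
back: M1=-7/10−1/5·6127/2538=-1501/1269
M: M0=0, M1=-1501/1269, M2=6127/2538, M3=668/1269, M4=-2410/423, M5=0
seg 0: a=3, c=M0/2=0, d=(M1−M0)/(6·3)=-1501/22842, b=Δ0−h0·(2M0+M1)/6=655/2538
seg 1: a=2, c=M1/2=-1501/2538, d=(M2−M1)/(6·2)=3043/10152, b=Δ1−h1·(2M1+M2)/6=-1924/1269
seg 2: a=-1, c=M2/2=6127/5076, d=(M3−M2)/(6·2)=-1597/10152, b=Δ2−h2·(2M2+M3)/6=-241/846
seg 3: a=2, c=M3/2=334/1269, d=(M4−M3)/(6·3)=-3949/11421, b=Δ3−h3·(2M3+M4)/6=3370/1269
seg 4: a=3, c=M4/2=-1205/423, d=(M5−M4)/(6·1)=1205/1269, b=Δ4−h4·(2M4+M5)/6=-6473/1269
t_q=43/4 → seg 4, τ=3/4; S=3+-6473/1269·τ+-1205/423·τ²+1205/1269·τ³=-54887/27072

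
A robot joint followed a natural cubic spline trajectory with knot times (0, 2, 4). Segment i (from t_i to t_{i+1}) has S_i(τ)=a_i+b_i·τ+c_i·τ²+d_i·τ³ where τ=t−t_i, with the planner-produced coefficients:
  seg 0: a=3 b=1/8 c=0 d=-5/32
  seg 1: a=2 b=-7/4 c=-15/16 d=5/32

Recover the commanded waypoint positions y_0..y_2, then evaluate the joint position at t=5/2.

y_0=3 y_1=2 y_2=-4
S(5/2) = 233/256

y_0 = S_0(0) = a_0 = 3
y_1 = S_1(0) = a_1 = 2
y_2 = S_1(2) = -4
t_q=5/2 is in segment 1 (τ=1/2); S_1(τ)=233/256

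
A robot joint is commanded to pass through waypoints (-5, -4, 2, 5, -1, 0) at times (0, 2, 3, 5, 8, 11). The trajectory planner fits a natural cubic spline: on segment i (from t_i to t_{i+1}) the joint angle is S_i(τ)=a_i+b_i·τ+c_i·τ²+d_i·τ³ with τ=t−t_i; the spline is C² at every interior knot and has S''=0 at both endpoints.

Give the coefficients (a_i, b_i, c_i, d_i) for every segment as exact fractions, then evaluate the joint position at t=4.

Δ: Δ0=1/2, Δ1=6, Δ2=3/2, Δ3=-2, Δ4=1/3
row 1: diag=6, rhs=33; c'=1/6, d'=11/2
row 2: denom=6−1·1/6=35/6; d'=(-27−1·11/2)/(35/6)=-39/7
row 3: denom=10−2·12/35=326/35; d'=(-21−2·-39/7)/(326/35)=-345/326
row 4: denom=12−3·105/326=3597/326; d'=(14−3·-345/326)/(3597/326)=509/327
back: M4=509/327
back: M3=-345/326−105/326·509/327=-170/109
back: M2=-39/7−12/35·-170/109=-549/109
back: M1=11/2−1/6·-549/109=691/109
M: M0=0, M1=691/109, M2=-549/109, M3=-170/109, M4=509/327, M5=0
seg 0: a=-5, c=M0/2=0, d=(M1−M0)/(6·2)=691/1308, b=Δ0−h0·(2M0+M1)/6=-1055/654
seg 1: a=-4, c=M1/2=691/218, d=(M2−M1)/(6·1)=-620/327, b=Δ1−h1·(2M1+M2)/6=3091/654
seg 2: a=2, c=M2/2=-549/218, d=(M3−M2)/(6·2)=379/1308, b=Δ2−h2·(2M2+M3)/6=3517/654
seg 3: a=5, c=M3/2=-85/109, d=(M4−M3)/(6·3)=1019/5886, b=Δ3−h3·(2M3+M4)/6=-797/654
seg 4: a=-1, c=M4/2=509/654, d=(M5−M4)/(6·3)=-509/5886, b=Δ4−h4·(2M4+M5)/6=-400/327
t_q=4 → seg 2, τ=1; S=2+3517/654·τ+-549/218·τ²+379/1308·τ³=2245/436

  seg 0: a=-5 b=-1055/654 c=0 d=691/1308
  seg 1: a=-4 b=3091/654 c=691/218 d=-620/327
  seg 2: a=2 b=3517/654 c=-549/218 d=379/1308
  seg 3: a=5 b=-797/654 c=-85/109 d=1019/5886
  seg 4: a=-1 b=-400/327 c=509/654 d=-509/5886
S(4) = 2245/436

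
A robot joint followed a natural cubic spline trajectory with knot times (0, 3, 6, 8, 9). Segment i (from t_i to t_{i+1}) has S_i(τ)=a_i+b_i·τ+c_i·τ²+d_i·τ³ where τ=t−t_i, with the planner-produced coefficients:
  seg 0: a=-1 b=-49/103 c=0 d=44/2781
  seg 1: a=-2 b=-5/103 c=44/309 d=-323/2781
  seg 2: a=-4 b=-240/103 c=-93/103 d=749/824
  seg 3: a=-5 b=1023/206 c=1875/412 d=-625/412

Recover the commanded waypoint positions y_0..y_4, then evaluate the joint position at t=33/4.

y_0=-1 y_1=-2 y_2=-4 y_3=-5 y_4=3
S(33/4) = -92229/26368

y_0 = S_0(0) = a_0 = -1
y_1 = S_1(0) = a_1 = -2
y_2 = S_2(0) = a_2 = -4
y_3 = S_3(0) = a_3 = -5
y_4 = S_3(1) = 3
t_q=33/4 is in segment 3 (τ=1/4); S_3(τ)=-92229/26368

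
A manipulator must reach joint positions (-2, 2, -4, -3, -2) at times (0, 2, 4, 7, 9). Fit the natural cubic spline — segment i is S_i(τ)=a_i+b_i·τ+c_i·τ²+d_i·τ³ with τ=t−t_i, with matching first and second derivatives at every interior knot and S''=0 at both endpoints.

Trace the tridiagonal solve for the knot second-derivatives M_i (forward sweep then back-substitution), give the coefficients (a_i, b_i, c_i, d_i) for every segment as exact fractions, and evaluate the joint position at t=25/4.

  seg 0: a=-2 b=1813/516 c=0 d=-781/2064
  seg 1: a=2 b=-265/258 c=-781/344 d=1325/2064
  seg 2: a=-4 b=-1241/516 c=68/43 d=-115/516
  seg 3: a=-3 b=275/258 c=-73/172 d=73/1032
S(25/4) = -43417/11008

Δ: Δ0=2, Δ1=-3, Δ2=1/3, Δ3=1/2
row 1: diag=8, rhs=-30; c'=1/4, d'=-15/4
row 2: denom=10−2·1/4=19/2; d'=(20−2·-15/4)/(19/2)=55/19
row 3: denom=10−3·6/19=172/19; d'=(1−3·55/19)/(172/19)=-73/86
back: M3=-73/86
back: M2=55/19−6/19·-73/86=136/43
back: M1=-15/4−1/4·136/43=-781/172
M: M0=0, M1=-781/172, M2=136/43, M3=-73/86, M4=0
seg 0: a=-2, c=M0/2=0, d=(M1−M0)/(6·2)=-781/2064, b=Δ0−h0·(2M0+M1)/6=1813/516
seg 1: a=2, c=M1/2=-781/344, d=(M2−M1)/(6·2)=1325/2064, b=Δ1−h1·(2M1+M2)/6=-265/258
seg 2: a=-4, c=M2/2=68/43, d=(M3−M2)/(6·3)=-115/516, b=Δ2−h2·(2M2+M3)/6=-1241/516
seg 3: a=-3, c=M3/2=-73/172, d=(M4−M3)/(6·2)=73/1032, b=Δ3−h3·(2M3+M4)/6=275/258
t_q=25/4 → seg 2, τ=9/4; S=-4+-1241/516·τ+68/43·τ²+-115/516·τ³=-43417/11008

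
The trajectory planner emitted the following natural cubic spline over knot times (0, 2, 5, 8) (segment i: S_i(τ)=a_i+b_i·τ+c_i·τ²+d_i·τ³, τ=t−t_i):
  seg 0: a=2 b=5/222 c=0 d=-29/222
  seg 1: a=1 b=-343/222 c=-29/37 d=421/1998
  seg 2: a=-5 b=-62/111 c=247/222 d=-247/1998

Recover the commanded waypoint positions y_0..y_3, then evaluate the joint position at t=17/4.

y_0 = S_0(0) = a_0 = 2
y_1 = S_1(0) = a_1 = 1
y_2 = S_2(0) = a_2 = -5
y_3 = S_2(3) = 0
t_q=17/4 is in segment 1 (τ=9/4); S_1(τ)=-19153/4736

y_0=2 y_1=1 y_2=-5 y_3=0
S(17/4) = -19153/4736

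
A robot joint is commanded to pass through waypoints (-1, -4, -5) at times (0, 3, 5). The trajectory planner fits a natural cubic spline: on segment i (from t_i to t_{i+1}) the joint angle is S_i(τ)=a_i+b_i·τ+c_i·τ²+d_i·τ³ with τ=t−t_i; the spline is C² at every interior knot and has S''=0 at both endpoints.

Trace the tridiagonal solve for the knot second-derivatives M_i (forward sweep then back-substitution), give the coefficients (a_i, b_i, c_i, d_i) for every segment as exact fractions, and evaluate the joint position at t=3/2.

  seg 0: a=-1 b=-23/20 c=0 d=1/60
  seg 1: a=-4 b=-7/10 c=3/20 d=-1/40
S(3/2) = -427/160

Δ: Δ0=-1, Δ1=-1/2
row 1: diag=10, rhs=3; c'=1/5, d'=3/10
back: M1=3/10
M: M0=0, M1=3/10, M2=0
seg 0: a=-1, c=M0/2=0, d=(M1−M0)/(6·3)=1/60, b=Δ0−h0·(2M0+M1)/6=-23/20
seg 1: a=-4, c=M1/2=3/20, d=(M2−M1)/(6·2)=-1/40, b=Δ1−h1·(2M1+M2)/6=-7/10
t_q=3/2 → seg 0, τ=3/2; S=-1+-23/20·τ+0·τ²+1/60·τ³=-427/160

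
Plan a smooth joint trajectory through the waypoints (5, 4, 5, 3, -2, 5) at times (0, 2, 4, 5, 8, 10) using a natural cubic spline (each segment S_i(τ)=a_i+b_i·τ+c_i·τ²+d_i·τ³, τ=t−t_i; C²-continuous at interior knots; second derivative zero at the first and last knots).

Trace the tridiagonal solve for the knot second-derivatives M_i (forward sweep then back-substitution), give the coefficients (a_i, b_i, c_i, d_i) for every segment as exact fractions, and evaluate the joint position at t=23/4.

  seg 0: a=5 b=-4523/4566 c=0 d=280/2283
  seg 1: a=4 b=2197/4566 c=560/761 d=-3317/9132
  seg 2: a=5 b=-4265/4566 c=-2197/1522 d=862/2283
  seg 3: a=3 b=-12275/4566 c=-473/1522 d=1487/6849
  seg 4: a=-2 b=5977/4566 c=2501/1522 d=-2501/9132
S(23/4) = 43859/48704

Δ: Δ0=-1/2, Δ1=1/2, Δ2=-2, Δ3=-5/3, Δ4=7/2
row 1: diag=8, rhs=6; c'=1/4, d'=3/4
row 2: denom=6−2·1/4=11/2; d'=(-15−2·3/4)/(11/2)=-3
row 3: denom=8−1·2/11=86/11; d'=(2−1·-3)/(86/11)=55/86
row 4: denom=10−3·33/86=761/86; d'=(31−3·55/86)/(761/86)=2501/761
back: M4=2501/761
back: M3=55/86−33/86·2501/761=-473/761
back: M2=-3−2/11·-473/761=-2197/761
back: M1=3/4−1/4·-2197/761=1120/761
M: M0=0, M1=1120/761, M2=-2197/761, M3=-473/761, M4=2501/761, M5=0
seg 0: a=5, c=M0/2=0, d=(M1−M0)/(6·2)=280/2283, b=Δ0−h0·(2M0+M1)/6=-4523/4566
seg 1: a=4, c=M1/2=560/761, d=(M2−M1)/(6·2)=-3317/9132, b=Δ1−h1·(2M1+M2)/6=2197/4566
seg 2: a=5, c=M2/2=-2197/1522, d=(M3−M2)/(6·1)=862/2283, b=Δ2−h2·(2M2+M3)/6=-4265/4566
seg 3: a=3, c=M3/2=-473/1522, d=(M4−M3)/(6·3)=1487/6849, b=Δ3−h3·(2M3+M4)/6=-12275/4566
seg 4: a=-2, c=M4/2=2501/1522, d=(M5−M4)/(6·2)=-2501/9132, b=Δ4−h4·(2M4+M5)/6=5977/4566
t_q=23/4 → seg 3, τ=3/4; S=3+-12275/4566·τ+-473/1522·τ²+1487/6849·τ³=43859/48704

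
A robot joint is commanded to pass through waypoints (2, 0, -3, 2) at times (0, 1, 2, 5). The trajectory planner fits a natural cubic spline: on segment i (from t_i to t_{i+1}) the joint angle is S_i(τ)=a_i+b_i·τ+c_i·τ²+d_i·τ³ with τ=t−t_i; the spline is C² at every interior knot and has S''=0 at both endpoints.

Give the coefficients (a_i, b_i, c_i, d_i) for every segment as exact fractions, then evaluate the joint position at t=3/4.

  seg 0: a=2 b=-148/93 c=0 d=-38/93
  seg 1: a=0 b=-262/93 c=-38/31 d=97/93
  seg 2: a=-3 b=-199/93 c=59/31 d=-59/279
S(3/4) = 629/992

Δ: Δ0=-2, Δ1=-3, Δ2=5/3
row 1: diag=4, rhs=-6; c'=1/4, d'=-3/2
row 2: denom=8−1·1/4=31/4; d'=(28−1·-3/2)/(31/4)=118/31
back: M2=118/31
back: M1=-3/2−1/4·118/31=-76/31
M: M0=0, M1=-76/31, M2=118/31, M3=0
seg 0: a=2, c=M0/2=0, d=(M1−M0)/(6·1)=-38/93, b=Δ0−h0·(2M0+M1)/6=-148/93
seg 1: a=0, c=M1/2=-38/31, d=(M2−M1)/(6·1)=97/93, b=Δ1−h1·(2M1+M2)/6=-262/93
seg 2: a=-3, c=M2/2=59/31, d=(M3−M2)/(6·3)=-59/279, b=Δ2−h2·(2M2+M3)/6=-199/93
t_q=3/4 → seg 0, τ=3/4; S=2+-148/93·τ+0·τ²+-38/93·τ³=629/992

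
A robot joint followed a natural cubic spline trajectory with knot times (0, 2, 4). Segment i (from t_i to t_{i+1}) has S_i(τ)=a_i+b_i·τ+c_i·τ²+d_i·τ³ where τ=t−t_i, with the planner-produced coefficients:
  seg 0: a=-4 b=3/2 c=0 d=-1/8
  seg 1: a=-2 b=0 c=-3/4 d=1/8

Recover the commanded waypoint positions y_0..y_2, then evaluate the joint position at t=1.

y_0 = S_0(0) = a_0 = -4
y_1 = S_1(0) = a_1 = -2
y_2 = S_1(2) = -4
t_q=1 is in segment 0 (τ=1); S_0(τ)=-21/8

y_0=-4 y_1=-2 y_2=-4
S(1) = -21/8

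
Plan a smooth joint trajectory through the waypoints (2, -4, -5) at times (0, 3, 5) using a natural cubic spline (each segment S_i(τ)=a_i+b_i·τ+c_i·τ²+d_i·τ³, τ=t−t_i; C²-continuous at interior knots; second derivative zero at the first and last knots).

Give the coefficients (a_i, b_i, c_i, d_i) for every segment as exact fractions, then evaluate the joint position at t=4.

  seg 0: a=2 b=-49/20 c=0 d=1/20
  seg 1: a=-4 b=-11/10 c=9/20 d=-3/40
S(4) = -189/40

Δ: Δ0=-2, Δ1=-1/2
row 1: diag=10, rhs=9; c'=1/5, d'=9/10
back: M1=9/10
M: M0=0, M1=9/10, M2=0
seg 0: a=2, c=M0/2=0, d=(M1−M0)/(6·3)=1/20, b=Δ0−h0·(2M0+M1)/6=-49/20
seg 1: a=-4, c=M1/2=9/20, d=(M2−M1)/(6·2)=-3/40, b=Δ1−h1·(2M1+M2)/6=-11/10
t_q=4 → seg 1, τ=1; S=-4+-11/10·τ+9/20·τ²+-3/40·τ³=-189/40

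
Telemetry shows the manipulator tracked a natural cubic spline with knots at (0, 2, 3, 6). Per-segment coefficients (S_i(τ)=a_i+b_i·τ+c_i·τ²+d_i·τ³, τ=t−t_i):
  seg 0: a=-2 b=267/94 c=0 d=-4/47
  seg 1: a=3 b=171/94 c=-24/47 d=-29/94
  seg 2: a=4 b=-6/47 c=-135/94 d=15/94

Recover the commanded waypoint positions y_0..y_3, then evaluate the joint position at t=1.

y_0=-2 y_1=3 y_2=4 y_3=-5
S(1) = 71/94

y_0 = S_0(0) = a_0 = -2
y_1 = S_1(0) = a_1 = 3
y_2 = S_2(0) = a_2 = 4
y_3 = S_2(3) = -5
t_q=1 is in segment 0 (τ=1); S_0(τ)=71/94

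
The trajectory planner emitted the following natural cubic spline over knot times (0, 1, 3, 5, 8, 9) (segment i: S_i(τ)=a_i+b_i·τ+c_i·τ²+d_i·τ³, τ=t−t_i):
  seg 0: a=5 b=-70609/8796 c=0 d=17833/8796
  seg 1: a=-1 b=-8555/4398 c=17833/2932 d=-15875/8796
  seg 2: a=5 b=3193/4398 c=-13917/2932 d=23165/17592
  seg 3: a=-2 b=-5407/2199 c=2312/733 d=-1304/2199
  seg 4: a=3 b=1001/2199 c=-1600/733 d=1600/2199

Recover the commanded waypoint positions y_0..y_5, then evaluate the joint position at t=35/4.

y_0=5 y_1=-1 y_2=5 y_3=-2 y_4=3 y_5=2
S(35/4) = 7097/2932

y_0 = S_0(0) = a_0 = 5
y_1 = S_1(0) = a_1 = -1
y_2 = S_2(0) = a_2 = 5
y_3 = S_3(0) = a_3 = -2
y_4 = S_4(0) = a_4 = 3
y_5 = S_4(1) = 2
t_q=35/4 is in segment 4 (τ=3/4); S_4(τ)=7097/2932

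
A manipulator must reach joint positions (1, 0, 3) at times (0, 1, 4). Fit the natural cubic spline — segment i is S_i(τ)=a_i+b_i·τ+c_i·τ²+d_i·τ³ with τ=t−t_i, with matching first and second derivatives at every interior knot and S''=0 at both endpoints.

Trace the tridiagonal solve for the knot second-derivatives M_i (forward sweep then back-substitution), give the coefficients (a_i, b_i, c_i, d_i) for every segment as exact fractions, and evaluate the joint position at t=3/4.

  seg 0: a=1 b=-5/4 c=0 d=1/4
  seg 1: a=0 b=-1/2 c=3/4 d=-1/12
S(3/4) = 43/256

Δ: Δ0=-1, Δ1=1
row 1: diag=8, rhs=12; c'=3/8, d'=3/2
back: M1=3/2
M: M0=0, M1=3/2, M2=0
seg 0: a=1, c=M0/2=0, d=(M1−M0)/(6·1)=1/4, b=Δ0−h0·(2M0+M1)/6=-5/4
seg 1: a=0, c=M1/2=3/4, d=(M2−M1)/(6·3)=-1/12, b=Δ1−h1·(2M1+M2)/6=-1/2
t_q=3/4 → seg 0, τ=3/4; S=1+-5/4·τ+0·τ²+1/4·τ³=43/256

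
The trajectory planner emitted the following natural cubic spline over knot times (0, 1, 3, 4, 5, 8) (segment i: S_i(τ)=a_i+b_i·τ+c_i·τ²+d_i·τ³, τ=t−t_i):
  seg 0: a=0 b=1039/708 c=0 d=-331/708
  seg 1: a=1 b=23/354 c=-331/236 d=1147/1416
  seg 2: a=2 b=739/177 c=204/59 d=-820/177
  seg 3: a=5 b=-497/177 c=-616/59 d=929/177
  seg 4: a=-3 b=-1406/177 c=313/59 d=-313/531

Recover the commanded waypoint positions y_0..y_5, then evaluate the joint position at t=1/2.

y_0 = S_0(0) = a_0 = 0
y_1 = S_1(0) = a_1 = 1
y_2 = S_2(0) = a_2 = 2
y_3 = S_3(0) = a_3 = 5
y_4 = S_4(0) = a_4 = -3
y_5 = S_4(3) = 5
t_q=1/2 is in segment 0 (τ=1/2); S_0(τ)=1275/1888

y_0=0 y_1=1 y_2=2 y_3=5 y_4=-3 y_5=5
S(1/2) = 1275/1888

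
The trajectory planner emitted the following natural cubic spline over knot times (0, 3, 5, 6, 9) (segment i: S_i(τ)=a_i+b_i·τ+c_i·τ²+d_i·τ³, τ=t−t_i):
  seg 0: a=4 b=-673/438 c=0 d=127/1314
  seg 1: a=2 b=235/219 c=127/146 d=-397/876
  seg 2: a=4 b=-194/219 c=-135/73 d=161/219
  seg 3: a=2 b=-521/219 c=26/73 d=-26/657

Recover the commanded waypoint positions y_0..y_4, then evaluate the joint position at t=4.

y_0=4 y_1=2 y_2=4 y_3=2 y_4=-3
S(4) = 1019/292

y_0 = S_0(0) = a_0 = 4
y_1 = S_1(0) = a_1 = 2
y_2 = S_2(0) = a_2 = 4
y_3 = S_3(0) = a_3 = 2
y_4 = S_3(3) = -3
t_q=4 is in segment 1 (τ=1); S_1(τ)=1019/292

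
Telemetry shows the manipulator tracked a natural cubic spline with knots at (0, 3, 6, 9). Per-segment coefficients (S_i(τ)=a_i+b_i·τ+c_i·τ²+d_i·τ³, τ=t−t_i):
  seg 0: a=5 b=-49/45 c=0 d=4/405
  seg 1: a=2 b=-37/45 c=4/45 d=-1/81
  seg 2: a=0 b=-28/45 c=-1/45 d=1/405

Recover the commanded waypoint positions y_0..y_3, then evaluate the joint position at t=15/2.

y_0=5 y_1=2 y_2=0 y_3=-2
S(15/2) = -39/40

y_0 = S_0(0) = a_0 = 5
y_1 = S_1(0) = a_1 = 2
y_2 = S_2(0) = a_2 = 0
y_3 = S_2(3) = -2
t_q=15/2 is in segment 2 (τ=3/2); S_2(τ)=-39/40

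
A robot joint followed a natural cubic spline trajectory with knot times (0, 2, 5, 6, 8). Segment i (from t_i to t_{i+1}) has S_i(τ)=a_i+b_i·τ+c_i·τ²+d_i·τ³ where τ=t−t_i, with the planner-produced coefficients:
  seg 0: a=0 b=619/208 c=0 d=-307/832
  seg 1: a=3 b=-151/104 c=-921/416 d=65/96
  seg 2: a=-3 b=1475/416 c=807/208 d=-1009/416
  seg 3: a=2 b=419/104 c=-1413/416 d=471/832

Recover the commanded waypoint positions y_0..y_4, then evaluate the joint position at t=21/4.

y_0=0 y_1=3 y_2=-3 y_3=2 y_4=1
S(21/4) = -50825/26624

y_0 = S_0(0) = a_0 = 0
y_1 = S_1(0) = a_1 = 3
y_2 = S_2(0) = a_2 = -3
y_3 = S_3(0) = a_3 = 2
y_4 = S_3(2) = 1
t_q=21/4 is in segment 2 (τ=1/4); S_2(τ)=-50825/26624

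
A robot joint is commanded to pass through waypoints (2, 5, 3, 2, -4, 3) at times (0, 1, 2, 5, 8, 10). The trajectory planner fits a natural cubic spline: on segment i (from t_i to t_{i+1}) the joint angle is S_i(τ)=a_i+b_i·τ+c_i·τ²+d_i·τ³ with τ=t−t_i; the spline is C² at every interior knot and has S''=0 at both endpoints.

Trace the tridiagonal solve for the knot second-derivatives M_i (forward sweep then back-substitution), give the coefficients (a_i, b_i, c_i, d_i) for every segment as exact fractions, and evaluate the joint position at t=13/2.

  seg 0: a=2 b=27035/6162 c=0 d=-8549/6162
  seg 1: a=5 b=694/3081 c=-8549/2054 d=11935/6162
  seg 2: a=3 b=-14101/6162 c=1693/1027 d=-18427/55458
  seg 3: a=2 b=-4217/3081 c=-8269/6162 d=1609/4266
  seg 4: a=-4 b=4703/6162 c=2108/1027 d=-1054/3081
S(13/2) = -29569/16432

Δ: Δ0=3, Δ1=-2, Δ2=-1/3, Δ3=-2, Δ4=7/2
row 1: diag=4, rhs=-30; c'=1/4, d'=-15/2
row 2: denom=8−1·1/4=31/4; d'=(10−1·-15/2)/(31/4)=70/31
row 3: denom=12−3·12/31=336/31; d'=(-10−3·70/31)/(336/31)=-65/42
row 4: denom=10−3·31/112=1027/112; d'=(33−3·-65/42)/(1027/112)=4216/1027
back: M4=4216/1027
back: M3=-65/42−31/112·4216/1027=-8269/3081
back: M2=70/31−12/31·-8269/3081=3386/1027
back: M1=-15/2−1/4·3386/1027=-8549/1027
M: M0=0, M1=-8549/1027, M2=3386/1027, M3=-8269/3081, M4=4216/1027, M5=0
seg 0: a=2, c=M0/2=0, d=(M1−M0)/(6·1)=-8549/6162, b=Δ0−h0·(2M0+M1)/6=27035/6162
seg 1: a=5, c=M1/2=-8549/2054, d=(M2−M1)/(6·1)=11935/6162, b=Δ1−h1·(2M1+M2)/6=694/3081
seg 2: a=3, c=M2/2=1693/1027, d=(M3−M2)/(6·3)=-18427/55458, b=Δ2−h2·(2M2+M3)/6=-14101/6162
seg 3: a=2, c=M3/2=-8269/6162, d=(M4−M3)/(6·3)=1609/4266, b=Δ3−h3·(2M3+M4)/6=-4217/3081
seg 4: a=-4, c=M4/2=2108/1027, d=(M5−M4)/(6·2)=-1054/3081, b=Δ4−h4·(2M4+M5)/6=4703/6162
t_q=13/2 → seg 3, τ=3/2; S=2+-4217/3081·τ+-8269/6162·τ²+1609/4266·τ³=-29569/16432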